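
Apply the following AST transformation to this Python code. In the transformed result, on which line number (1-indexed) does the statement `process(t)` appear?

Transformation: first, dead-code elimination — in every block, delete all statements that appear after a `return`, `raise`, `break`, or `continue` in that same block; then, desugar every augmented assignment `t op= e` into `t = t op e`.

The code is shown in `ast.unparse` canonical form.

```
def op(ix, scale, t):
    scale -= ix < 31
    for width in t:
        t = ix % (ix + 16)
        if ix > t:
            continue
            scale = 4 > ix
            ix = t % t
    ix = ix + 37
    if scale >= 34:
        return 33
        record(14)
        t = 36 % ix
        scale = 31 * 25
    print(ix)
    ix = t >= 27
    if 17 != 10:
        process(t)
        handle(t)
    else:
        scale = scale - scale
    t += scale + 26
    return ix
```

13

Transformed code:
def op(ix, scale, t):
    scale = scale - (ix < 31)
    for width in t:
        t = ix % (ix + 16)
        if ix > t:
            continue
    ix = ix + 37
    if scale >= 34:
        return 33
    print(ix)
    ix = t >= 27
    if 17 != 10:
        process(t)
        handle(t)
    else:
        scale = scale - scale
    t = t + (scale + 26)
    return ix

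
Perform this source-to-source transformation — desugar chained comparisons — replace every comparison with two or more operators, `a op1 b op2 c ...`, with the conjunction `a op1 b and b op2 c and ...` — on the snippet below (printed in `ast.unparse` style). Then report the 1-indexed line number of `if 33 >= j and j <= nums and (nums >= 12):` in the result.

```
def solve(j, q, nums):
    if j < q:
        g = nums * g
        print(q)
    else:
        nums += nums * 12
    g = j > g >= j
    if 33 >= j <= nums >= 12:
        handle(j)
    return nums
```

Transformed code:
def solve(j, q, nums):
    if j < q:
        g = nums * g
        print(q)
    else:
        nums += nums * 12
    g = j > g and g >= j
    if 33 >= j and j <= nums and (nums >= 12):
        handle(j)
    return nums

8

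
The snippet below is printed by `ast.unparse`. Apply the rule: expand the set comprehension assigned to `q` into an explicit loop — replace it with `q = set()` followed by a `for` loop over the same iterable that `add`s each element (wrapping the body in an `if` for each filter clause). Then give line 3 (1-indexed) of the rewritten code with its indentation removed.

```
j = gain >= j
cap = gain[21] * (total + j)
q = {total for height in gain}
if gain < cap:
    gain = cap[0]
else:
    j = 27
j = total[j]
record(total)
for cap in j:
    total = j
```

q = set()

Transformed code:
j = gain >= j
cap = gain[21] * (total + j)
q = set()
for height in gain:
    q.add(total)
if gain < cap:
    gain = cap[0]
else:
    j = 27
j = total[j]
record(total)
for cap in j:
    total = j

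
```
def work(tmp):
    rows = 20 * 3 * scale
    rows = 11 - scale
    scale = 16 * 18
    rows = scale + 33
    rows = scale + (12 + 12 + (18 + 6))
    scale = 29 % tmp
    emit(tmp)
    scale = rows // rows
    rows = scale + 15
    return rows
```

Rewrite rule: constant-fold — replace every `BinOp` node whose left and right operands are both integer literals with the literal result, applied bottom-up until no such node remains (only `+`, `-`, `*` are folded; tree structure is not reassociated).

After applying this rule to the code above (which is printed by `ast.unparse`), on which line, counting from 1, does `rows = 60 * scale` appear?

2

Transformed code:
def work(tmp):
    rows = 60 * scale
    rows = 11 - scale
    scale = 288
    rows = scale + 33
    rows = scale + 48
    scale = 29 % tmp
    emit(tmp)
    scale = rows // rows
    rows = scale + 15
    return rows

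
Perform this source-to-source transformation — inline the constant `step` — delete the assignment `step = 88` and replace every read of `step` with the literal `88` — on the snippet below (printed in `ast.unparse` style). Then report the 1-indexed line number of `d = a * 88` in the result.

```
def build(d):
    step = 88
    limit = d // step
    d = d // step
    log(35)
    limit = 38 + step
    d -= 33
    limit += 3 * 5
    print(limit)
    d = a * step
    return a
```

9

Transformed code:
def build(d):
    limit = d // 88
    d = d // 88
    log(35)
    limit = 38 + 88
    d -= 33
    limit += 3 * 5
    print(limit)
    d = a * 88
    return a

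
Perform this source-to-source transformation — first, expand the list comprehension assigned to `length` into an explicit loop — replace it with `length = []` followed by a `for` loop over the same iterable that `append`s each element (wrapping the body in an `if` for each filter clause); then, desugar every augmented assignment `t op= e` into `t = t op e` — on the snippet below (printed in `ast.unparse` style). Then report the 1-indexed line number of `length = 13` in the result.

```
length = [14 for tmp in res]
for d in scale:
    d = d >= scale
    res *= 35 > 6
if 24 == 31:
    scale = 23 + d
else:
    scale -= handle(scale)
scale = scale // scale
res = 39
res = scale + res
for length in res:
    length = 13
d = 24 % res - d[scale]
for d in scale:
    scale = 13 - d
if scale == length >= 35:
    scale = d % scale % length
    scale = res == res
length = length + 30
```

15

Transformed code:
length = []
for tmp in res:
    length.append(14)
for d in scale:
    d = d >= scale
    res = res * (35 > 6)
if 24 == 31:
    scale = 23 + d
else:
    scale = scale - handle(scale)
scale = scale // scale
res = 39
res = scale + res
for length in res:
    length = 13
d = 24 % res - d[scale]
for d in scale:
    scale = 13 - d
if scale == length >= 35:
    scale = d % scale % length
    scale = res == res
length = length + 30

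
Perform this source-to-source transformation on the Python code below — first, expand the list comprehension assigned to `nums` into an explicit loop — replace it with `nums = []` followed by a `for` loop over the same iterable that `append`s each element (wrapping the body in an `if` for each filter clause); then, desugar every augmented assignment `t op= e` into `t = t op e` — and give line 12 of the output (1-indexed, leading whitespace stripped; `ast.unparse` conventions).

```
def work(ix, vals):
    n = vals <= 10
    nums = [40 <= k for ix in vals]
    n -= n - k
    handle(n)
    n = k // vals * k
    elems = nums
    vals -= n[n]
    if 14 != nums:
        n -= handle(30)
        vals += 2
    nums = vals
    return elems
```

Transformed code:
def work(ix, vals):
    n = vals <= 10
    nums = []
    for ix in vals:
        nums.append(40 <= k)
    n = n - (n - k)
    handle(n)
    n = k // vals * k
    elems = nums
    vals = vals - n[n]
    if 14 != nums:
        n = n - handle(30)
        vals = vals + 2
    nums = vals
    return elems

n = n - handle(30)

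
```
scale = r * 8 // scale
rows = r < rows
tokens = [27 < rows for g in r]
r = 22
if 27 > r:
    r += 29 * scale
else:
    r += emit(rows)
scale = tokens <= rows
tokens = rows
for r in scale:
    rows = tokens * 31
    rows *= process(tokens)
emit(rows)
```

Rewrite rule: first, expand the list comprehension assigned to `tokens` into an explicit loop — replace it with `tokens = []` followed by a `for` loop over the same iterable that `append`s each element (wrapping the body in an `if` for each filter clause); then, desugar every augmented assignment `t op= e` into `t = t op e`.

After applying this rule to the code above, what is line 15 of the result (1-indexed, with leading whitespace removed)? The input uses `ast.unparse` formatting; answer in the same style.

Transformed code:
scale = r * 8 // scale
rows = r < rows
tokens = []
for g in r:
    tokens.append(27 < rows)
r = 22
if 27 > r:
    r = r + 29 * scale
else:
    r = r + emit(rows)
scale = tokens <= rows
tokens = rows
for r in scale:
    rows = tokens * 31
    rows = rows * process(tokens)
emit(rows)

rows = rows * process(tokens)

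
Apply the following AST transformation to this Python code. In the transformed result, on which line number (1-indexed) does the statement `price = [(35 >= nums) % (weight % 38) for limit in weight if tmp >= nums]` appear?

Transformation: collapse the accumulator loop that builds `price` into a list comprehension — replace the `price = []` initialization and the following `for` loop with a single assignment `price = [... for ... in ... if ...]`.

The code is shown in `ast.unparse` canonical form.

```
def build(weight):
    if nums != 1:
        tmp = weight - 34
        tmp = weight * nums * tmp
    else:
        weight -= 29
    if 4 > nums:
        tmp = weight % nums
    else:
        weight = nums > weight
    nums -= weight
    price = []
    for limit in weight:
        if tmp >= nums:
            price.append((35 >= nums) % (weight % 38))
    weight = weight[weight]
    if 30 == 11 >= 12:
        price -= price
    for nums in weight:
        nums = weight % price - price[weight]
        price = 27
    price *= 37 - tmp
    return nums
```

Transformed code:
def build(weight):
    if nums != 1:
        tmp = weight - 34
        tmp = weight * nums * tmp
    else:
        weight -= 29
    if 4 > nums:
        tmp = weight % nums
    else:
        weight = nums > weight
    nums -= weight
    price = [(35 >= nums) % (weight % 38) for limit in weight if tmp >= nums]
    weight = weight[weight]
    if 30 == 11 >= 12:
        price -= price
    for nums in weight:
        nums = weight % price - price[weight]
        price = 27
    price *= 37 - tmp
    return nums

12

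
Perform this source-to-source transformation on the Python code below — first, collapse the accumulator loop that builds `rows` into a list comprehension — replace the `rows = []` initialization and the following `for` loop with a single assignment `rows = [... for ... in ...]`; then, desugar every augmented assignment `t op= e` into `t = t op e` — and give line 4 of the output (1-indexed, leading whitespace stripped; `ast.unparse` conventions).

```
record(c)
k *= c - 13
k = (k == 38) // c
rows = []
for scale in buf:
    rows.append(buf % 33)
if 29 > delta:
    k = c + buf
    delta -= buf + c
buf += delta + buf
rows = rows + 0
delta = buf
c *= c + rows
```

Transformed code:
record(c)
k = k * (c - 13)
k = (k == 38) // c
rows = [buf % 33 for scale in buf]
if 29 > delta:
    k = c + buf
    delta = delta - (buf + c)
buf = buf + (delta + buf)
rows = rows + 0
delta = buf
c = c * (c + rows)

rows = [buf % 33 for scale in buf]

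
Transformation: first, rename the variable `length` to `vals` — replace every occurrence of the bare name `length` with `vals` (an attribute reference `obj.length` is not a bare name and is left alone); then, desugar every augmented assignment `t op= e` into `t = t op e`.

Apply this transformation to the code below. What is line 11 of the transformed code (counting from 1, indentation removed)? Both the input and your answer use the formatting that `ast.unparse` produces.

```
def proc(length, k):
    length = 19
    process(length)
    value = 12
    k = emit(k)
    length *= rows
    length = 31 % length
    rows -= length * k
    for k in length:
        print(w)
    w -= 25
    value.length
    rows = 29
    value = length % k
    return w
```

Transformed code:
def proc(vals, k):
    vals = 19
    process(vals)
    value = 12
    k = emit(k)
    vals = vals * rows
    vals = 31 % vals
    rows = rows - vals * k
    for k in vals:
        print(w)
    w = w - 25
    value.length
    rows = 29
    value = vals % k
    return w

w = w - 25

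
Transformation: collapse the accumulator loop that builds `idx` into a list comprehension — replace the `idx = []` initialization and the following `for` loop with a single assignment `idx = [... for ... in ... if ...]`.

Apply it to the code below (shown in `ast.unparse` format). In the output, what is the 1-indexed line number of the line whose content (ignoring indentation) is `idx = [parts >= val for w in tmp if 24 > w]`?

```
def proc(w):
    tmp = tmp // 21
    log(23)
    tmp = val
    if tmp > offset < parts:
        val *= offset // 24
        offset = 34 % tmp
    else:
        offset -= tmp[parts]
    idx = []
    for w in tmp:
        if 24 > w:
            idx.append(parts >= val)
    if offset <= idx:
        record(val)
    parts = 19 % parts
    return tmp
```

Transformed code:
def proc(w):
    tmp = tmp // 21
    log(23)
    tmp = val
    if tmp > offset < parts:
        val *= offset // 24
        offset = 34 % tmp
    else:
        offset -= tmp[parts]
    idx = [parts >= val for w in tmp if 24 > w]
    if offset <= idx:
        record(val)
    parts = 19 % parts
    return tmp

10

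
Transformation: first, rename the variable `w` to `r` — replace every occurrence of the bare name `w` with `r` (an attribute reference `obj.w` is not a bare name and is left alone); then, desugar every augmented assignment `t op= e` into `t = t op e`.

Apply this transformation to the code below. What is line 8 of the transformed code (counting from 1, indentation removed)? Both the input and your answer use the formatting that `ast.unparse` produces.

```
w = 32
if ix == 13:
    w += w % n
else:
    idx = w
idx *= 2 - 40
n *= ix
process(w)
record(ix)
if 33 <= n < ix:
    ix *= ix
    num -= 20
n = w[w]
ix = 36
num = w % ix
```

process(r)

Transformed code:
r = 32
if ix == 13:
    r = r + r % n
else:
    idx = r
idx = idx * (2 - 40)
n = n * ix
process(r)
record(ix)
if 33 <= n < ix:
    ix = ix * ix
    num = num - 20
n = r[r]
ix = 36
num = r % ix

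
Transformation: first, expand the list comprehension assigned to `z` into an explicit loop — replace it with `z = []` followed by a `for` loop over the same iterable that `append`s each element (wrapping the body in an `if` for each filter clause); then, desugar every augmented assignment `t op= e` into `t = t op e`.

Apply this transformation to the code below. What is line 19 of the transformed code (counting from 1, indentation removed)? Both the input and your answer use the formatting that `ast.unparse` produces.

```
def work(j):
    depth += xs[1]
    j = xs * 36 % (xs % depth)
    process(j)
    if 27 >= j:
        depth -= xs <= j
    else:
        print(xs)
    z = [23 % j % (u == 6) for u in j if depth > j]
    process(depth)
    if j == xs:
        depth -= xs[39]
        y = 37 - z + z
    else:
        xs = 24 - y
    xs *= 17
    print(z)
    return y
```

Transformed code:
def work(j):
    depth = depth + xs[1]
    j = xs * 36 % (xs % depth)
    process(j)
    if 27 >= j:
        depth = depth - (xs <= j)
    else:
        print(xs)
    z = []
    for u in j:
        if depth > j:
            z.append(23 % j % (u == 6))
    process(depth)
    if j == xs:
        depth = depth - xs[39]
        y = 37 - z + z
    else:
        xs = 24 - y
    xs = xs * 17
    print(z)
    return y

xs = xs * 17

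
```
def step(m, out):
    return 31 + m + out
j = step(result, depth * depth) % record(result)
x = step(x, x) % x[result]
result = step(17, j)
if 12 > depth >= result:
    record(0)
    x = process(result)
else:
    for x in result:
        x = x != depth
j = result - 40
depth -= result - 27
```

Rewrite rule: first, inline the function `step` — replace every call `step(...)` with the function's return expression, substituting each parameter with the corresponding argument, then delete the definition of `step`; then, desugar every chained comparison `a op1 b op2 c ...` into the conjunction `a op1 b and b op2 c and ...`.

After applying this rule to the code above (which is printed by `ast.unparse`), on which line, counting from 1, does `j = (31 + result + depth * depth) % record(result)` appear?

Transformed code:
j = (31 + result + depth * depth) % record(result)
x = (31 + x + x) % x[result]
result = 31 + 17 + j
if 12 > depth and depth >= result:
    record(0)
    x = process(result)
else:
    for x in result:
        x = x != depth
j = result - 40
depth -= result - 27

1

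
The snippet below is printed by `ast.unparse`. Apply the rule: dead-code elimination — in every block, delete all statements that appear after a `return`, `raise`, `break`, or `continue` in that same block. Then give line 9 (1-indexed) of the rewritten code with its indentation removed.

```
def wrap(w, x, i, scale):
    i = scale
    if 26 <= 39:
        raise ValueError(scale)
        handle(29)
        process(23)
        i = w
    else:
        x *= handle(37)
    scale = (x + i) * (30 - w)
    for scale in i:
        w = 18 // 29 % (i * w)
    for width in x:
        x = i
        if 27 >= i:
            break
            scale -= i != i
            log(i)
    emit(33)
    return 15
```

Transformed code:
def wrap(w, x, i, scale):
    i = scale
    if 26 <= 39:
        raise ValueError(scale)
    else:
        x *= handle(37)
    scale = (x + i) * (30 - w)
    for scale in i:
        w = 18 // 29 % (i * w)
    for width in x:
        x = i
        if 27 >= i:
            break
    emit(33)
    return 15

w = 18 // 29 % (i * w)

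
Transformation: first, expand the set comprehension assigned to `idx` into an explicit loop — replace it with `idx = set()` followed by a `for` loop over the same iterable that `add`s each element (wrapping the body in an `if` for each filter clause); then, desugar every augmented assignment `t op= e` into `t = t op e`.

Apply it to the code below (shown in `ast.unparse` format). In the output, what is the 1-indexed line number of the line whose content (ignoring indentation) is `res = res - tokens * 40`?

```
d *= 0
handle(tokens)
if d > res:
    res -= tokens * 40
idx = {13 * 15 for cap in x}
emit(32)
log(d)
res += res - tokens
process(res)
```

Transformed code:
d = d * 0
handle(tokens)
if d > res:
    res = res - tokens * 40
idx = set()
for cap in x:
    idx.add(13 * 15)
emit(32)
log(d)
res = res + (res - tokens)
process(res)

4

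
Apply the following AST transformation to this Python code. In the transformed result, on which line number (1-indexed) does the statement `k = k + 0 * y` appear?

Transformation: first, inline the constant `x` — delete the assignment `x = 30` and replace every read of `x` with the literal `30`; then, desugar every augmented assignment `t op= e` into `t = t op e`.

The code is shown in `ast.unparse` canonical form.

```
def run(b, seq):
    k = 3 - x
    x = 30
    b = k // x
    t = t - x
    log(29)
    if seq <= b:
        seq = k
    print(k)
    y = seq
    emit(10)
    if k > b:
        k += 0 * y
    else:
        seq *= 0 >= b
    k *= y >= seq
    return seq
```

Transformed code:
def run(b, seq):
    k = 3 - 30
    b = k // 30
    t = t - 30
    log(29)
    if seq <= b:
        seq = k
    print(k)
    y = seq
    emit(10)
    if k > b:
        k = k + 0 * y
    else:
        seq = seq * (0 >= b)
    k = k * (y >= seq)
    return seq

12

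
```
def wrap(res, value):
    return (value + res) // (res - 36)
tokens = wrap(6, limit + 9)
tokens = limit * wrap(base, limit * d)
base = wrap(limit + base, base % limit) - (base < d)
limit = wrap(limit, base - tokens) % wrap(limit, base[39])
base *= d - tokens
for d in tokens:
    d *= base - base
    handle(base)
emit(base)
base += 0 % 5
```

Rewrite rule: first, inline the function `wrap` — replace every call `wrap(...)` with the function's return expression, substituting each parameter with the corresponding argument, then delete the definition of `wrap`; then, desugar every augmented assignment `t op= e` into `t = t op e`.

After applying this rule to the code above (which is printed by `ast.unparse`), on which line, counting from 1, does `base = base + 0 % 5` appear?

Transformed code:
tokens = (limit + 9 + 6) // (6 - 36)
tokens = limit * ((limit * d + base) // (base - 36))
base = (base % limit + (limit + base)) // (limit + base - 36) - (base < d)
limit = (base - tokens + limit) // (limit - 36) % ((base[39] + limit) // (limit - 36))
base = base * (d - tokens)
for d in tokens:
    d = d * (base - base)
    handle(base)
emit(base)
base = base + 0 % 5

10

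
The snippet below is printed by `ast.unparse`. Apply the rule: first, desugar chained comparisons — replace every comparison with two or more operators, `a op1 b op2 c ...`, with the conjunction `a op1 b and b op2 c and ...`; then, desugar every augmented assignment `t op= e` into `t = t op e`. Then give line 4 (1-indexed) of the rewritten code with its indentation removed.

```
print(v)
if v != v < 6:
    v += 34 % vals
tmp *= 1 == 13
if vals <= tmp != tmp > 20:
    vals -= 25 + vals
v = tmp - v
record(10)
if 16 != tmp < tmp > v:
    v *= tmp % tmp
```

Transformed code:
print(v)
if v != v and v < 6:
    v = v + 34 % vals
tmp = tmp * (1 == 13)
if vals <= tmp and tmp != tmp and (tmp > 20):
    vals = vals - (25 + vals)
v = tmp - v
record(10)
if 16 != tmp and tmp < tmp and (tmp > v):
    v = v * (tmp % tmp)

tmp = tmp * (1 == 13)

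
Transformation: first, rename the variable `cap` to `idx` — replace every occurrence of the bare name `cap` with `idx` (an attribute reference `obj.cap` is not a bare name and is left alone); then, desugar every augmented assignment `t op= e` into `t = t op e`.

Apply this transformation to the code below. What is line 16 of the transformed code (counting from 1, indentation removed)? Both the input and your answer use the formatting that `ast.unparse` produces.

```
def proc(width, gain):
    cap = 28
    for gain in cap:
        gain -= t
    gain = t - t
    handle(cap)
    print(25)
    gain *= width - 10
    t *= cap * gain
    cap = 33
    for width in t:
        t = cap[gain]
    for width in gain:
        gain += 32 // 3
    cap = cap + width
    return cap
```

Transformed code:
def proc(width, gain):
    idx = 28
    for gain in idx:
        gain = gain - t
    gain = t - t
    handle(idx)
    print(25)
    gain = gain * (width - 10)
    t = t * (idx * gain)
    idx = 33
    for width in t:
        t = idx[gain]
    for width in gain:
        gain = gain + 32 // 3
    idx = idx + width
    return idx

return idx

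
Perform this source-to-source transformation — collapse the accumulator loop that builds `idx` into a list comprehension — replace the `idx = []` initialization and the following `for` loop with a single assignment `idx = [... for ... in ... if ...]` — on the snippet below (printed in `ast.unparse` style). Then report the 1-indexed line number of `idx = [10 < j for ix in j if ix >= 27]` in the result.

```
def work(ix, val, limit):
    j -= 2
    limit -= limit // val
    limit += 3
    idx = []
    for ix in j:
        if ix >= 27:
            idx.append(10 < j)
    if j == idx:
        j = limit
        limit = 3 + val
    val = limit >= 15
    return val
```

Transformed code:
def work(ix, val, limit):
    j -= 2
    limit -= limit // val
    limit += 3
    idx = [10 < j for ix in j if ix >= 27]
    if j == idx:
        j = limit
        limit = 3 + val
    val = limit >= 15
    return val

5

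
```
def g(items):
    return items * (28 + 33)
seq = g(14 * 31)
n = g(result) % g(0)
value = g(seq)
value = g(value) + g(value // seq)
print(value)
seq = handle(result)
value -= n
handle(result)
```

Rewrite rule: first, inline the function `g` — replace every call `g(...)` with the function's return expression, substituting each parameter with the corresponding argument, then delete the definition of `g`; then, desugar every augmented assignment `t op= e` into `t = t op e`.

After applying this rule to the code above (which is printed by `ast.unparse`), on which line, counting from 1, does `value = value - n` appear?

7

Transformed code:
seq = 14 * 31 * (28 + 33)
n = result * (28 + 33) % (0 * (28 + 33))
value = seq * (28 + 33)
value = value * (28 + 33) + value // seq * (28 + 33)
print(value)
seq = handle(result)
value = value - n
handle(result)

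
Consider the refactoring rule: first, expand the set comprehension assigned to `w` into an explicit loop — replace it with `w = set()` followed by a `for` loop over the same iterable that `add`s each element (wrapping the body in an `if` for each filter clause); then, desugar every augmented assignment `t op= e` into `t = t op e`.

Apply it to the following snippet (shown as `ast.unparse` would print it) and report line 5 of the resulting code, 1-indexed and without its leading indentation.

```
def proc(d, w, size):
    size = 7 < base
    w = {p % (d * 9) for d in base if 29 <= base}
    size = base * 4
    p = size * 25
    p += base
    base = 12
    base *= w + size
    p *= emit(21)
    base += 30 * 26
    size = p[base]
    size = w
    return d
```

Transformed code:
def proc(d, w, size):
    size = 7 < base
    w = set()
    for d in base:
        if 29 <= base:
            w.add(p % (d * 9))
    size = base * 4
    p = size * 25
    p = p + base
    base = 12
    base = base * (w + size)
    p = p * emit(21)
    base = base + 30 * 26
    size = p[base]
    size = w
    return d

if 29 <= base:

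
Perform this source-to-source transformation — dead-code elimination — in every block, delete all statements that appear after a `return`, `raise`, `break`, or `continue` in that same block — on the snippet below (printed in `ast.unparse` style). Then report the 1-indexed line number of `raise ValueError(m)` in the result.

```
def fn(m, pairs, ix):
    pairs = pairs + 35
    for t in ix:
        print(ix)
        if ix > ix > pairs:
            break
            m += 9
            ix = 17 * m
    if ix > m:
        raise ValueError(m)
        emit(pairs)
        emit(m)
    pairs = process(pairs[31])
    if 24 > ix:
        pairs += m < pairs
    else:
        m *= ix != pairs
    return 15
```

Transformed code:
def fn(m, pairs, ix):
    pairs = pairs + 35
    for t in ix:
        print(ix)
        if ix > ix > pairs:
            break
    if ix > m:
        raise ValueError(m)
    pairs = process(pairs[31])
    if 24 > ix:
        pairs += m < pairs
    else:
        m *= ix != pairs
    return 15

8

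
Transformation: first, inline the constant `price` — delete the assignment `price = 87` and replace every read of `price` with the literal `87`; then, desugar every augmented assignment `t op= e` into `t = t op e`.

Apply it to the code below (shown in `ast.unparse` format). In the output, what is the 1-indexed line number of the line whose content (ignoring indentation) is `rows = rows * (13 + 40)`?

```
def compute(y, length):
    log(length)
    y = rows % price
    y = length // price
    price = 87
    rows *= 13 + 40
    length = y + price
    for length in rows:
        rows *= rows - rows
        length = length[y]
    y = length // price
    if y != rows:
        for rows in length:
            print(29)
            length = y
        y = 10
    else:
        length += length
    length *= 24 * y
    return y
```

Transformed code:
def compute(y, length):
    log(length)
    y = rows % 87
    y = length // 87
    rows = rows * (13 + 40)
    length = y + 87
    for length in rows:
        rows = rows * (rows - rows)
        length = length[y]
    y = length // 87
    if y != rows:
        for rows in length:
            print(29)
            length = y
        y = 10
    else:
        length = length + length
    length = length * (24 * y)
    return y

5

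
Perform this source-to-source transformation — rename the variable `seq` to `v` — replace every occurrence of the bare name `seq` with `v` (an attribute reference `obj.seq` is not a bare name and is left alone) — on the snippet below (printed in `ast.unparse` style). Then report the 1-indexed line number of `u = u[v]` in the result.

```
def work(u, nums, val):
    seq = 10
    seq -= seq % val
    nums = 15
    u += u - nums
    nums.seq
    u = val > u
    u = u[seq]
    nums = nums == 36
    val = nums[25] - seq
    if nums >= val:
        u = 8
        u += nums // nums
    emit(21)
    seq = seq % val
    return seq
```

Transformed code:
def work(u, nums, val):
    v = 10
    v -= v % val
    nums = 15
    u += u - nums
    nums.seq
    u = val > u
    u = u[v]
    nums = nums == 36
    val = nums[25] - v
    if nums >= val:
        u = 8
        u += nums // nums
    emit(21)
    v = v % val
    return v

8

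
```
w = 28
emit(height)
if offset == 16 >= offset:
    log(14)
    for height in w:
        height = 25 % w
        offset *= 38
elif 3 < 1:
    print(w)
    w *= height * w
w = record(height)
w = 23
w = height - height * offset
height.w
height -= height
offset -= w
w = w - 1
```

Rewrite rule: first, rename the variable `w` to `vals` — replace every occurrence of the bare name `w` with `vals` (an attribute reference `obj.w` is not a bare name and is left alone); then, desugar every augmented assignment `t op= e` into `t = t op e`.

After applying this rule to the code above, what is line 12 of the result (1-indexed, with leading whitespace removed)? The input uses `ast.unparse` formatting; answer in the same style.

vals = 23

Transformed code:
vals = 28
emit(height)
if offset == 16 >= offset:
    log(14)
    for height in vals:
        height = 25 % vals
        offset = offset * 38
elif 3 < 1:
    print(vals)
    vals = vals * (height * vals)
vals = record(height)
vals = 23
vals = height - height * offset
height.w
height = height - height
offset = offset - vals
vals = vals - 1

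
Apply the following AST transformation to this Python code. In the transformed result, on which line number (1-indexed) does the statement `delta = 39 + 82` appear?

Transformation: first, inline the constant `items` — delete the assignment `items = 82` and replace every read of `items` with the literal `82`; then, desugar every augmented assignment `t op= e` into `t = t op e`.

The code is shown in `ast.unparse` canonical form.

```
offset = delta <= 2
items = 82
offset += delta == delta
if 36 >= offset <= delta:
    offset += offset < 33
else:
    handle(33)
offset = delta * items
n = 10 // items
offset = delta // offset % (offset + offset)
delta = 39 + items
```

Transformed code:
offset = delta <= 2
offset = offset + (delta == delta)
if 36 >= offset <= delta:
    offset = offset + (offset < 33)
else:
    handle(33)
offset = delta * 82
n = 10 // 82
offset = delta // offset % (offset + offset)
delta = 39 + 82

10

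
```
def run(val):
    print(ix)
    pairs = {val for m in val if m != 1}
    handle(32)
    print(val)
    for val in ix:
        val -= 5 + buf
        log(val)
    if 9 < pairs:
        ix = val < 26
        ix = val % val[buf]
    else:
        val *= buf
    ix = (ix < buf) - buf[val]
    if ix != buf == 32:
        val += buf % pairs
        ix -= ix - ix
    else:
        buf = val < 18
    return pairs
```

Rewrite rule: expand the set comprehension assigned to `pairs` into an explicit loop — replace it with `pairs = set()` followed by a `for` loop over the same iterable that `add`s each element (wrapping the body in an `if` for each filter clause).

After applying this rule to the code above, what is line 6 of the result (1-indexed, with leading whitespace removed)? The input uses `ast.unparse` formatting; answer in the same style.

Transformed code:
def run(val):
    print(ix)
    pairs = set()
    for m in val:
        if m != 1:
            pairs.add(val)
    handle(32)
    print(val)
    for val in ix:
        val -= 5 + buf
        log(val)
    if 9 < pairs:
        ix = val < 26
        ix = val % val[buf]
    else:
        val *= buf
    ix = (ix < buf) - buf[val]
    if ix != buf == 32:
        val += buf % pairs
        ix -= ix - ix
    else:
        buf = val < 18
    return pairs

pairs.add(val)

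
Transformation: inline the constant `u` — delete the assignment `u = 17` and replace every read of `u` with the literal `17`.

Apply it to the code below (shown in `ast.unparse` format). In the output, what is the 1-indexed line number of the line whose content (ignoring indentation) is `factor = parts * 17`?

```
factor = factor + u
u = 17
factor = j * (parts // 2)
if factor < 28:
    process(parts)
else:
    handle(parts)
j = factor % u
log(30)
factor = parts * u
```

Transformed code:
factor = factor + 17
factor = j * (parts // 2)
if factor < 28:
    process(parts)
else:
    handle(parts)
j = factor % 17
log(30)
factor = parts * 17

9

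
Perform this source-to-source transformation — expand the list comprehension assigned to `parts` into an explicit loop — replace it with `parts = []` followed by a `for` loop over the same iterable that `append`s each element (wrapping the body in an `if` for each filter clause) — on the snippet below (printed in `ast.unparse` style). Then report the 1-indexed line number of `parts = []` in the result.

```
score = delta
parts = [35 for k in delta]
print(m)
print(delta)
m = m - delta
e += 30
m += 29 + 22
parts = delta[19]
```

Transformed code:
score = delta
parts = []
for k in delta:
    parts.append(35)
print(m)
print(delta)
m = m - delta
e += 30
m += 29 + 22
parts = delta[19]

2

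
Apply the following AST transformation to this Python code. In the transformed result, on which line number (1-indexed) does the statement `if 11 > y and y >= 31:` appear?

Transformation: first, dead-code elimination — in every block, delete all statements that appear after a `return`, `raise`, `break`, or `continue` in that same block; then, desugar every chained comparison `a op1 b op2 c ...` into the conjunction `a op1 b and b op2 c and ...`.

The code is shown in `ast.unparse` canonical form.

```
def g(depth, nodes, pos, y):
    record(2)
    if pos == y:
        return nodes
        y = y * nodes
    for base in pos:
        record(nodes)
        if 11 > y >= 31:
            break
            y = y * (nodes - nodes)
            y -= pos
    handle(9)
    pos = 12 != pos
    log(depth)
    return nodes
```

7

Transformed code:
def g(depth, nodes, pos, y):
    record(2)
    if pos == y:
        return nodes
    for base in pos:
        record(nodes)
        if 11 > y and y >= 31:
            break
    handle(9)
    pos = 12 != pos
    log(depth)
    return nodes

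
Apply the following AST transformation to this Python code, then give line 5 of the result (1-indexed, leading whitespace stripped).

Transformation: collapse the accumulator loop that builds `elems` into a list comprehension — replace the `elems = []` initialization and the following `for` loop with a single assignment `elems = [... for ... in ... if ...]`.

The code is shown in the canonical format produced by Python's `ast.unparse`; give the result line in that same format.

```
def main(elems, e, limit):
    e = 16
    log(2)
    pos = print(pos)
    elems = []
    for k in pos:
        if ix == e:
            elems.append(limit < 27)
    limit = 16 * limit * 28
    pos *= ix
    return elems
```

Transformed code:
def main(elems, e, limit):
    e = 16
    log(2)
    pos = print(pos)
    elems = [limit < 27 for k in pos if ix == e]
    limit = 16 * limit * 28
    pos *= ix
    return elems

elems = [limit < 27 for k in pos if ix == e]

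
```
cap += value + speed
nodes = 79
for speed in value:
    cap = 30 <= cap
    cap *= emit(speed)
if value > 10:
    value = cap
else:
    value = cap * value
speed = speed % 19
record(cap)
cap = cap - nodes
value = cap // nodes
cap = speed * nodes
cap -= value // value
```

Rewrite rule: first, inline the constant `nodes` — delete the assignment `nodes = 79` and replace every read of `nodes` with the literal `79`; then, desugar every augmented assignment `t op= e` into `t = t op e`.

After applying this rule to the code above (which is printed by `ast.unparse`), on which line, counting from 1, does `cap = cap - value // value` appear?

Transformed code:
cap = cap + (value + speed)
for speed in value:
    cap = 30 <= cap
    cap = cap * emit(speed)
if value > 10:
    value = cap
else:
    value = cap * value
speed = speed % 19
record(cap)
cap = cap - 79
value = cap // 79
cap = speed * 79
cap = cap - value // value

14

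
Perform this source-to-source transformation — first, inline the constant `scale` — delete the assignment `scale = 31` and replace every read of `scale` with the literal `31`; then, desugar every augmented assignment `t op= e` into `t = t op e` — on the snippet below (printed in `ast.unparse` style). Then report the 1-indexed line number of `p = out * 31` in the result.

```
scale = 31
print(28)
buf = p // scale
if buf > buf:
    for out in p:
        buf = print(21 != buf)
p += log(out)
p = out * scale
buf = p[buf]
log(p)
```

7

Transformed code:
print(28)
buf = p // 31
if buf > buf:
    for out in p:
        buf = print(21 != buf)
p = p + log(out)
p = out * 31
buf = p[buf]
log(p)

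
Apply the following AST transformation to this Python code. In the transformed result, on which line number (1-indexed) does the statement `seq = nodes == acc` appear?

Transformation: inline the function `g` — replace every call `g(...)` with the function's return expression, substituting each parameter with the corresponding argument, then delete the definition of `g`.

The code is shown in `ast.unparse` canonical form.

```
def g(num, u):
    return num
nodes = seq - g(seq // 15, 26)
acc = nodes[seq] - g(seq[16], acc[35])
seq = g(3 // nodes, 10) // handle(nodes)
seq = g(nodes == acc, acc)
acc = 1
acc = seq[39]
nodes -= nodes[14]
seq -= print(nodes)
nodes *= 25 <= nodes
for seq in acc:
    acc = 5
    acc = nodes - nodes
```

Transformed code:
nodes = seq - seq // 15
acc = nodes[seq] - seq[16]
seq = 3 // nodes // handle(nodes)
seq = nodes == acc
acc = 1
acc = seq[39]
nodes -= nodes[14]
seq -= print(nodes)
nodes *= 25 <= nodes
for seq in acc:
    acc = 5
    acc = nodes - nodes

4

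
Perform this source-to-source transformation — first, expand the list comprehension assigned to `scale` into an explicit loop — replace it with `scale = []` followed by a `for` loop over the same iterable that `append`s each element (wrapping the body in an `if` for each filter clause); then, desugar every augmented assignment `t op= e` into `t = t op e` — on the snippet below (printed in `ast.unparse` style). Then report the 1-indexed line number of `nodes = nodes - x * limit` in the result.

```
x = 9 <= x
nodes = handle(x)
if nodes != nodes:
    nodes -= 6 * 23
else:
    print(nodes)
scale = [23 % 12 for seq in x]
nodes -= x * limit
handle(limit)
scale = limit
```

10

Transformed code:
x = 9 <= x
nodes = handle(x)
if nodes != nodes:
    nodes = nodes - 6 * 23
else:
    print(nodes)
scale = []
for seq in x:
    scale.append(23 % 12)
nodes = nodes - x * limit
handle(limit)
scale = limit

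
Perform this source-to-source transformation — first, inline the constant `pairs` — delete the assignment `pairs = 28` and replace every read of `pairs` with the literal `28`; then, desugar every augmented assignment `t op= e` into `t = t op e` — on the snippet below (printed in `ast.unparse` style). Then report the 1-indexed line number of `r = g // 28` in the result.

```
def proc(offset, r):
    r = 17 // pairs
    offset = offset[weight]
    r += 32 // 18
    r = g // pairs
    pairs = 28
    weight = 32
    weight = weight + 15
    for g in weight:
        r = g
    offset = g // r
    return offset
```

Transformed code:
def proc(offset, r):
    r = 17 // 28
    offset = offset[weight]
    r = r + 32 // 18
    r = g // 28
    weight = 32
    weight = weight + 15
    for g in weight:
        r = g
    offset = g // r
    return offset

5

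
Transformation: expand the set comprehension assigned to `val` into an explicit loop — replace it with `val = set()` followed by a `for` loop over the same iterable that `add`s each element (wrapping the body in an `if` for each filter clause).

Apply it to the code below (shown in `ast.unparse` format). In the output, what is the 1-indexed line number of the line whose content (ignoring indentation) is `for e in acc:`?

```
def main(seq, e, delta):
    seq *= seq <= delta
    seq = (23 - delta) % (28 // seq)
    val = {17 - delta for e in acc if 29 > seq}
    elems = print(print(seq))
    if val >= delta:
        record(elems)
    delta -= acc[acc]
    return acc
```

5

Transformed code:
def main(seq, e, delta):
    seq *= seq <= delta
    seq = (23 - delta) % (28 // seq)
    val = set()
    for e in acc:
        if 29 > seq:
            val.add(17 - delta)
    elems = print(print(seq))
    if val >= delta:
        record(elems)
    delta -= acc[acc]
    return acc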